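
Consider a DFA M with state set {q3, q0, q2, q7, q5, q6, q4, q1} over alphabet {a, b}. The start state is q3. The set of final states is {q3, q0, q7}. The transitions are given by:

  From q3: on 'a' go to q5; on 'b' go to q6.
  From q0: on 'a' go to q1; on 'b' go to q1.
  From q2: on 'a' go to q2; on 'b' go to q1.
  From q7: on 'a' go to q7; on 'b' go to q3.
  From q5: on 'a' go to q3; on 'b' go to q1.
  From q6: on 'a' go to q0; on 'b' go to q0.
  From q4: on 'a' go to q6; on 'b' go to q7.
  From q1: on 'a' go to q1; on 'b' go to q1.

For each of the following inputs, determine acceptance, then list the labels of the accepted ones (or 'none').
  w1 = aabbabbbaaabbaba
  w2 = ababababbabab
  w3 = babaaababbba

w1: Trace: q3 -a-> q5 -a-> q3 -b-> q6 -b-> q0 -a-> q1 -b-> q1 -b-> q1 -b-> q1 -a-> q1 -a-> q1 -a-> q1 -b-> q1 -b-> q1 -a-> q1 -b-> q1 -a-> q1  → end q1, rejected
w2: Trace: q3 -a-> q5 -b-> q1 -a-> q1 -b-> q1 -a-> q1 -b-> q1 -a-> q1 -b-> q1 -b-> q1 -a-> q1 -b-> q1 -a-> q1 -b-> q1  → end q1, rejected
w3: Trace: q3 -b-> q6 -a-> q0 -b-> q1 -a-> q1 -a-> q1 -a-> q1 -b-> q1 -a-> q1 -b-> q1 -b-> q1 -b-> q1 -a-> q1  → end q1, rejected

none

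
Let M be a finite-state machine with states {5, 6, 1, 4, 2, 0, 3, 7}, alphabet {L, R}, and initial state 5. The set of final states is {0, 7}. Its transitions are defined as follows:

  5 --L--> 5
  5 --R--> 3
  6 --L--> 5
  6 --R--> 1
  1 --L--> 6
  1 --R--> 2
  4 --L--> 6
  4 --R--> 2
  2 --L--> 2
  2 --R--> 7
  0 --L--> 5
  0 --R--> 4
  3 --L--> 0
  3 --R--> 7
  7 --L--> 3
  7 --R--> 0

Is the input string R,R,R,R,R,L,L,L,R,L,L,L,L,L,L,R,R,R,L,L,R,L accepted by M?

Trace: 5 -R-> 3 -R-> 7 -R-> 0 -R-> 4 -R-> 2 -L-> 2 -L-> 2 -L-> 2 -R-> 7 -L-> 3 -L-> 0 -L-> 5 -L-> 5 -L-> 5 -L-> 5 -R-> 3 -R-> 7 -R-> 0 -L-> 5 -L-> 5 -R-> 3 -L-> 0
End state 0 is accepting.

Yes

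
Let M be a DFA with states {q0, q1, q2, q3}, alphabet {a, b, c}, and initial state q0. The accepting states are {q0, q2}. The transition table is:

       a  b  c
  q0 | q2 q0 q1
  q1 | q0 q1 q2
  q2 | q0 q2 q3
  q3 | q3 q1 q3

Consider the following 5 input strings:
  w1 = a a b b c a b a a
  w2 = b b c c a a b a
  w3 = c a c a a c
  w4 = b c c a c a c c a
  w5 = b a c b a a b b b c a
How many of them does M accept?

w1: Trace: q0 -a-> q2 -a-> q0 -b-> q0 -b-> q0 -c-> q1 -a-> q0 -b-> q0 -a-> q2 -a-> q0  → end q0, accepted
w2: Trace: q0 -b-> q0 -b-> q0 -c-> q1 -c-> q2 -a-> q0 -a-> q2 -b-> q2 -a-> q0  → end q0, accepted
w3: Trace: q0 -c-> q1 -a-> q0 -c-> q1 -a-> q0 -a-> q2 -c-> q3  → end q3, rejected
w4: Trace: q0 -b-> q0 -c-> q1 -c-> q2 -a-> q0 -c-> q1 -a-> q0 -c-> q1 -c-> q2 -a-> q0  → end q0, accepted
w5: Trace: q0 -b-> q0 -a-> q2 -c-> q3 -b-> q1 -a-> q0 -a-> q2 -b-> q2 -b-> q2 -b-> q2 -c-> q3 -a-> q3  → end q3, rejected

3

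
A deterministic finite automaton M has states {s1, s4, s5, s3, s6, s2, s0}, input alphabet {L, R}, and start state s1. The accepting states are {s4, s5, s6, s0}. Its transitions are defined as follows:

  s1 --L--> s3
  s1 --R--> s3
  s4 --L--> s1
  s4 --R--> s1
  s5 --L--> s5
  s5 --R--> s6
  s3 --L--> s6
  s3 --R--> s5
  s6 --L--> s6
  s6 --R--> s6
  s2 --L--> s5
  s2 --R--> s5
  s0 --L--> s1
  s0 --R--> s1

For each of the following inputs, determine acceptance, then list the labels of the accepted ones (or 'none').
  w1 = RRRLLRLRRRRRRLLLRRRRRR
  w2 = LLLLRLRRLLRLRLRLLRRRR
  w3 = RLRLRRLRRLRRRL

w1: Trace: s1 -R-> s3 -R-> s5 -R-> s6 -L-> s6 -L-> s6 -R-> s6 -L-> s6 -R-> s6 -R-> s6 -R-> s6 -R-> s6 -R-> s6 -R-> s6 -L-> s6 -L-> s6 -L-> s6 -R-> s6 -R-> s6 -R-> s6 -R-> s6 -R-> s6 -R-> s6  → end s6, accepted
w2: Trace: s1 -L-> s3 -L-> s6 -L-> s6 -L-> s6 -R-> s6 -L-> s6 -R-> s6 -R-> s6 -L-> s6 -L-> s6 -R-> s6 -L-> s6 -R-> s6 -L-> s6 -R-> s6 -L-> s6 -L-> s6 -R-> s6 -R-> s6 -R-> s6 -R-> s6  → end s6, accepted
w3: Trace: s1 -R-> s3 -L-> s6 -R-> s6 -L-> s6 -R-> s6 -R-> s6 -L-> s6 -R-> s6 -R-> s6 -L-> s6 -R-> s6 -R-> s6 -R-> s6 -L-> s6  → end s6, accepted

w1, w2, w3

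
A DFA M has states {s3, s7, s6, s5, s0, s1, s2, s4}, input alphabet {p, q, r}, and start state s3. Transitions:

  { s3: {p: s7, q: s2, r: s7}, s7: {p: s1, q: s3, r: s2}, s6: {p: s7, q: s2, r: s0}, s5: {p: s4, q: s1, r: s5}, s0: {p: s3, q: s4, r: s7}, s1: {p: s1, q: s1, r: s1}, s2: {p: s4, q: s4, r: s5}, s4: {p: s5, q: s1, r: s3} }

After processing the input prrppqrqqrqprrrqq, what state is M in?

start at s3
read 'p': s3 → s7
read 'r': s7 → s2
read 'r': s2 → s5
read 'p': s5 → s4
read 'p': s4 → s5
read 'q': s5 → s1
read 'r': s1 → s1
read 'q': s1 → s1
read 'q': s1 → s1
read 'r': s1 → s1
read 'q': s1 → s1
read 'p': s1 → s1
read 'r': s1 → s1
read 'r': s1 → s1
read 'r': s1 → s1
read 'q': s1 → s1
read 'q': s1 → s1

s1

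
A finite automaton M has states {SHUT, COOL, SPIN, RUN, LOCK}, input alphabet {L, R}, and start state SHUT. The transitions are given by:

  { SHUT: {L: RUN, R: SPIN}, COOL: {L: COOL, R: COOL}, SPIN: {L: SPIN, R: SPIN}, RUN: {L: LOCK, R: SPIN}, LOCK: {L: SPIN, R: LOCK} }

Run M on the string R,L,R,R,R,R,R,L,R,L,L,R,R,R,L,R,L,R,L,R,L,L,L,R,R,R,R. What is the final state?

SPIN

SHUT → SPIN → SPIN → SPIN → SPIN → SPIN → SPIN → SPIN → SPIN → SPIN → SPIN → SPIN → SPIN → SPIN → SPIN → SPIN → SPIN → SPIN → SPIN → SPIN → SPIN → SPIN → SPIN → SPIN → SPIN → SPIN → SPIN → SPIN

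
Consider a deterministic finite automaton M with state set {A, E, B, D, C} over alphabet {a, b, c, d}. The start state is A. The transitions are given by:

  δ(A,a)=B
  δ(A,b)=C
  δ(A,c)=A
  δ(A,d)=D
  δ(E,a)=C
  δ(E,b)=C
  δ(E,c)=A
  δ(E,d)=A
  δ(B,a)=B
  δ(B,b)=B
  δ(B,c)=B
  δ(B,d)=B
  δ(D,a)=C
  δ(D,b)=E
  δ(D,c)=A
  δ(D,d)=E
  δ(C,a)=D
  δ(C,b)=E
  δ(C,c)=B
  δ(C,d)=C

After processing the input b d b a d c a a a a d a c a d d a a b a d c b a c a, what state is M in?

B

Trace: A -b-> C -d-> C -b-> E -a-> C -d-> C -c-> B -a-> B -a-> B -a-> B -a-> B -d-> B -a-> B -c-> B -a-> B -d-> B -d-> B -a-> B -a-> B -b-> B -a-> B -d-> B -c-> B -b-> B -a-> B -c-> B -a-> B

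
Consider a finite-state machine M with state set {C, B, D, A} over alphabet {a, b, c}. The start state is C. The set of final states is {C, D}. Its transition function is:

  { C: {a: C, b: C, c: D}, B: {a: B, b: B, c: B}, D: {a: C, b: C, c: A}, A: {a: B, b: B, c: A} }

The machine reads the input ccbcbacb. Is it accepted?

C → D → A → B → B → B → B → B → B
End state B is not accepting.

No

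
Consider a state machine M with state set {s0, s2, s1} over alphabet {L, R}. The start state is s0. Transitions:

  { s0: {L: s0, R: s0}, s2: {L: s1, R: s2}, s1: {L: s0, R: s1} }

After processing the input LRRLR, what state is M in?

s0 → s0 → s0 → s0 → s0 → s0

s0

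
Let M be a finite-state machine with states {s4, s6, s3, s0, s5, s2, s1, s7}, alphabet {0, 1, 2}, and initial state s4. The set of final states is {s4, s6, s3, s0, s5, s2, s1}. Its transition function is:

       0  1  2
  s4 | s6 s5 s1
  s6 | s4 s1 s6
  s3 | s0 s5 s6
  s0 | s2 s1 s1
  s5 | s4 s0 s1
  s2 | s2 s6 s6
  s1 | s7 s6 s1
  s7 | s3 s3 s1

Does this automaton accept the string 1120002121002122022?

s4 → s5 → s0 → s1 → s7 → s3 → s0 → s1 → s6 → s6 → s1 → s7 → s3 → s6 → s1 → s1 → s1 → s7 → s1 → s1
End state s1 is accepting.

Yes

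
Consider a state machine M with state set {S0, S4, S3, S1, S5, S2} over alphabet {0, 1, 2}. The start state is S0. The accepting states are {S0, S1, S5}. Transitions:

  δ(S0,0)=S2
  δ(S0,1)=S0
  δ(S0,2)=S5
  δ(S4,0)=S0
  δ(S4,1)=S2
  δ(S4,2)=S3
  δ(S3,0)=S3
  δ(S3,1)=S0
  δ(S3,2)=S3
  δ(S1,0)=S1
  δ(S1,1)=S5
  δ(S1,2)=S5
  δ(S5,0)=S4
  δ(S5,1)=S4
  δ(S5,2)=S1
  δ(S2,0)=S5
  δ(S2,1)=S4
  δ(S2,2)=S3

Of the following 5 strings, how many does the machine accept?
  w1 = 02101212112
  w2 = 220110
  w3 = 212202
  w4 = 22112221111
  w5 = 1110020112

w1: S0 → S2 → S3 → S0 → S2 → S4 → S3 → S0 → S5 → S4 → S2 → S3  → end S3, rejected
w2: S0 → S5 → S1 → S1 → S5 → S4 → S0  → end S0, accepted
w3: S0 → S5 → S4 → S3 → S3 → S3 → S3  → end S3, rejected
w4: S0 → S5 → S1 → S5 → S4 → S3 → S3 → S3 → S0 → S0 → S0 → S0  → end S0, accepted
w5: S0 → S0 → S0 → S0 → S2 → S5 → S1 → S1 → S5 → S4 → S3  → end S3, rejected

2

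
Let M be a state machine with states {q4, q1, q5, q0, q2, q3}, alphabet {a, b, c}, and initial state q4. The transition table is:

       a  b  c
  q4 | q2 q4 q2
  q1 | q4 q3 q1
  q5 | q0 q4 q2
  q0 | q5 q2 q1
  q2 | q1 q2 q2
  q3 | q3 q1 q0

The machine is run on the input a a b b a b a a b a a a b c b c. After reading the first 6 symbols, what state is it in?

Trace: q4 -a-> q2 -a-> q1 -b-> q3 -b-> q1 -a-> q4 -b-> q4
After 6 symbols: q4.

q4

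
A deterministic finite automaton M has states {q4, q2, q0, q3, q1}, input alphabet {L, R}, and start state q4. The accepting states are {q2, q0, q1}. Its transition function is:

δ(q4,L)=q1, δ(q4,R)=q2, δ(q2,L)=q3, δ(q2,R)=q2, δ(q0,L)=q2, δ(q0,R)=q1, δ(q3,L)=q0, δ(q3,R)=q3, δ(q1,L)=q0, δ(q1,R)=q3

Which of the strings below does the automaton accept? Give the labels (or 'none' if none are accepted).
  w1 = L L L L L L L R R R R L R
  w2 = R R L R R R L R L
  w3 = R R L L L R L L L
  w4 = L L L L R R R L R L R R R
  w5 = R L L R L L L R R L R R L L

w1, w2, w3, w5

w1:
  start at q4
  read 'L': q4 → q1
  read 'L': q1 → q0
  read 'L': q0 → q2
  read 'L': q2 → q3
  read 'L': q3 → q0
  read 'L': q0 → q2
  read 'L': q2 → q3
  read 'R': q3 → q3
  read 'R': q3 → q3
  read 'R': q3 → q3
  read 'R': q3 → q3
  read 'L': q3 → q0
  read 'R': q0 → q1
  end q1, accepted
w2:
  start at q4
  read 'R': q4 → q2
  read 'R': q2 → q2
  read 'L': q2 → q3
  read 'R': q3 → q3
  read 'R': q3 → q3
  read 'R': q3 → q3
  read 'L': q3 → q0
  read 'R': q0 → q1
  read 'L': q1 → q0
  end q0, accepted
w3:
  start at q4
  read 'R': q4 → q2
  read 'R': q2 → q2
  read 'L': q2 → q3
  read 'L': q3 → q0
  read 'L': q0 → q2
  read 'R': q2 → q2
  read 'L': q2 → q3
  read 'L': q3 → q0
  read 'L': q0 → q2
  end q2, accepted
w4:
  start at q4
  read 'L': q4 → q1
  read 'L': q1 → q0
  read 'L': q0 → q2
  read 'L': q2 → q3
  read 'R': q3 → q3
  read 'R': q3 → q3
  read 'R': q3 → q3
  read 'L': q3 → q0
  read 'R': q0 → q1
  read 'L': q1 → q0
  read 'R': q0 → q1
  read 'R': q1 → q3
  read 'R': q3 → q3
  end q3, rejected
w5:
  start at q4
  read 'R': q4 → q2
  read 'L': q2 → q3
  read 'L': q3 → q0
  read 'R': q0 → q1
  read 'L': q1 → q0
  read 'L': q0 → q2
  read 'L': q2 → q3
  read 'R': q3 → q3
  read 'R': q3 → q3
  read 'L': q3 → q0
  read 'R': q0 → q1
  read 'R': q1 → q3
  read 'L': q3 → q0
  read 'L': q0 → q2
  end q2, accepted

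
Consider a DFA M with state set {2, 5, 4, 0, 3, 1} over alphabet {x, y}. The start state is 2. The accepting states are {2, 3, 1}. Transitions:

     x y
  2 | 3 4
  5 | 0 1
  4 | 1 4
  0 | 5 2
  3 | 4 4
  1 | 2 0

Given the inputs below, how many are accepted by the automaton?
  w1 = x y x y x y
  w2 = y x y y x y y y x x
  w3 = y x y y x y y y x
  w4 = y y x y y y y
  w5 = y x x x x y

3

w1: Trace: 2 -x-> 3 -y-> 4 -x-> 1 -y-> 0 -x-> 5 -y-> 1  → end 1, accepted
w2: Trace: 2 -y-> 4 -x-> 1 -y-> 0 -y-> 2 -x-> 3 -y-> 4 -y-> 4 -y-> 4 -x-> 1 -x-> 2  → end 2, accepted
w3: Trace: 2 -y-> 4 -x-> 1 -y-> 0 -y-> 2 -x-> 3 -y-> 4 -y-> 4 -y-> 4 -x-> 1  → end 1, accepted
w4: Trace: 2 -y-> 4 -y-> 4 -x-> 1 -y-> 0 -y-> 2 -y-> 4 -y-> 4  → end 4, rejected
w5: Trace: 2 -y-> 4 -x-> 1 -x-> 2 -x-> 3 -x-> 4 -y-> 4  → end 4, rejected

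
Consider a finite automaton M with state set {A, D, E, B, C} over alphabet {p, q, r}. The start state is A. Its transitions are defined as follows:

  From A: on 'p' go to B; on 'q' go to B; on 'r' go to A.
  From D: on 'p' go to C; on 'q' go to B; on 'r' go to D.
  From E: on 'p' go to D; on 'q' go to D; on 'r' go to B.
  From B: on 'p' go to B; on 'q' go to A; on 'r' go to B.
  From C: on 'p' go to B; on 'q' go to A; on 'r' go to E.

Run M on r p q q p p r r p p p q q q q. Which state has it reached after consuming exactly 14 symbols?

Trace: A -r-> A -p-> B -q-> A -q-> B -p-> B -p-> B -r-> B -r-> B -p-> B -p-> B -p-> B -q-> A -q-> B -q-> A
After 14 symbols: A.

A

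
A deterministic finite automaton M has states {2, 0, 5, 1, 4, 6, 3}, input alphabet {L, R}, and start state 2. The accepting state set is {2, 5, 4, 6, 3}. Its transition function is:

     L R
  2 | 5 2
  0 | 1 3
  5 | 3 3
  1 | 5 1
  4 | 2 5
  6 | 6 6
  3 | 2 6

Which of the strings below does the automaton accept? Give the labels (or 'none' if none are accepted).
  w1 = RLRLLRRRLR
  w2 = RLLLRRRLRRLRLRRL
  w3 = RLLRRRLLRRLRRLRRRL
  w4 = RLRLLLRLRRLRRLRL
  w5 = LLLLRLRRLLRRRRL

w1, w2, w3, w4, w5

w1: Trace: 2 -R-> 2 -L-> 5 -R-> 3 -L-> 2 -L-> 5 -R-> 3 -R-> 6 -R-> 6 -L-> 6 -R-> 6  → end 6, accepted
w2: Trace: 2 -R-> 2 -L-> 5 -L-> 3 -L-> 2 -R-> 2 -R-> 2 -R-> 2 -L-> 5 -R-> 3 -R-> 6 -L-> 6 -R-> 6 -L-> 6 -R-> 6 -R-> 6 -L-> 6  → end 6, accepted
w3: Trace: 2 -R-> 2 -L-> 5 -L-> 3 -R-> 6 -R-> 6 -R-> 6 -L-> 6 -L-> 6 -R-> 6 -R-> 6 -L-> 6 -R-> 6 -R-> 6 -L-> 6 -R-> 6 -R-> 6 -R-> 6 -L-> 6  → end 6, accepted
w4: Trace: 2 -R-> 2 -L-> 5 -R-> 3 -L-> 2 -L-> 5 -L-> 3 -R-> 6 -L-> 6 -R-> 6 -R-> 6 -L-> 6 -R-> 6 -R-> 6 -L-> 6 -R-> 6 -L-> 6  → end 6, accepted
w5: Trace: 2 -L-> 5 -L-> 3 -L-> 2 -L-> 5 -R-> 3 -L-> 2 -R-> 2 -R-> 2 -L-> 5 -L-> 3 -R-> 6 -R-> 6 -R-> 6 -R-> 6 -L-> 6  → end 6, accepted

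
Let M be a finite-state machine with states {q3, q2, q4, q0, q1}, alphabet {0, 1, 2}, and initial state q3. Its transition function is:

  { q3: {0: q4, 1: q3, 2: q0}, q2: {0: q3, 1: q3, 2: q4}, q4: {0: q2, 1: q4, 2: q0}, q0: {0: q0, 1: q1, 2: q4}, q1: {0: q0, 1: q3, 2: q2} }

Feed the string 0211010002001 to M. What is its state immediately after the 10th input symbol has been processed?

start at q3
read '0': q3 → q4
read '2': q4 → q0
read '1': q0 → q1
read '1': q1 → q3
read '0': q3 → q4
read '1': q4 → q4
read '0': q4 → q2
read '0': q2 → q3
read '0': q3 → q4
read '2': q4 → q0
After 10 symbols: q0.

q0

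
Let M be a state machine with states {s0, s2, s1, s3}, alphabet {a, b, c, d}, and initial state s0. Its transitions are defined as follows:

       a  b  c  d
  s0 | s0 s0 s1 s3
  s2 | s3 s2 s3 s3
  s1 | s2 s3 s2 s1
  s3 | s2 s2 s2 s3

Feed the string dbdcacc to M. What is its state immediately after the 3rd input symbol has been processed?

s0 → s3 → s2 → s3
After 3 symbols: s3.

s3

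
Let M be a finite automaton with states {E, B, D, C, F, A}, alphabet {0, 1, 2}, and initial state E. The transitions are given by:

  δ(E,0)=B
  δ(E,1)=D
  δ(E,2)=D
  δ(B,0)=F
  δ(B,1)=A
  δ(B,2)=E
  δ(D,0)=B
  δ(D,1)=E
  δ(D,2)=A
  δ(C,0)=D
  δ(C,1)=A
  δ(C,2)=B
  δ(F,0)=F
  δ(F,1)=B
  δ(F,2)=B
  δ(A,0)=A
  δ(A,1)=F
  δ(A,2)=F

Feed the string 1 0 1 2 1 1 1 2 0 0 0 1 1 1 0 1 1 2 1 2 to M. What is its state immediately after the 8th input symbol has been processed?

start at E
read '1': E → D
read '0': D → B
read '1': B → A
read '2': A → F
read '1': F → B
read '1': B → A
read '1': A → F
read '2': F → B
After 8 symbols: B.

B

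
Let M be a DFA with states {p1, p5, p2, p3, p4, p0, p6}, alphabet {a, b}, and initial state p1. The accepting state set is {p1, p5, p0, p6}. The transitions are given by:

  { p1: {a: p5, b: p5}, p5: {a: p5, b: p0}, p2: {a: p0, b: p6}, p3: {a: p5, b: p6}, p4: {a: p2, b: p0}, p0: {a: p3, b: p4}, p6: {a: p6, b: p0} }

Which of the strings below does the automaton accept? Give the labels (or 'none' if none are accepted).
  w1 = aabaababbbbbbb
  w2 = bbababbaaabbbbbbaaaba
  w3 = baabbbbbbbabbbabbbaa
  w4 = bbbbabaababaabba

w1:
  start at p1
  read 'a': p1 → p5
  read 'a': p5 → p5
  read 'b': p5 → p0
  read 'a': p0 → p3
  read 'a': p3 → p5
  read 'b': p5 → p0
  read 'a': p0 → p3
  read 'b': p3 → p6
  read 'b': p6 → p0
  read 'b': p0 → p4
  read 'b': p4 → p0
  read 'b': p0 → p4
  read 'b': p4 → p0
  read 'b': p0 → p4
  end p4, rejected
w2:
  start at p1
  read 'b': p1 → p5
  read 'b': p5 → p0
  read 'a': p0 → p3
  read 'b': p3 → p6
  read 'a': p6 → p6
  read 'b': p6 → p0
  read 'b': p0 → p4
  read 'a': p4 → p2
  read 'a': p2 → p0
  read 'a': p0 → p3
  read 'b': p3 → p6
  read 'b': p6 → p0
  read 'b': p0 → p4
  read 'b': p4 → p0
  read 'b': p0 → p4
  read 'b': p4 → p0
  read 'a': p0 → p3
  read 'a': p3 → p5
  read 'a': p5 → p5
  read 'b': p5 → p0
  read 'a': p0 → p3
  end p3, rejected
w3:
  start at p1
  read 'b': p1 → p5
  read 'a': p5 → p5
  read 'a': p5 → p5
  read 'b': p5 → p0
  read 'b': p0 → p4
  read 'b': p4 → p0
  read 'b': p0 → p4
  read 'b': p4 → p0
  read 'b': p0 → p4
  read 'b': p4 → p0
  read 'a': p0 → p3
  read 'b': p3 → p6
  read 'b': p6 → p0
  read 'b': p0 → p4
  read 'a': p4 → p2
  read 'b': p2 → p6
  read 'b': p6 → p0
  read 'b': p0 → p4
  read 'a': p4 → p2
  read 'a': p2 → p0
  end p0, accepted
w4:
  start at p1
  read 'b': p1 → p5
  read 'b': p5 → p0
  read 'b': p0 → p4
  read 'b': p4 → p0
  read 'a': p0 → p3
  read 'b': p3 → p6
  read 'a': p6 → p6
  read 'a': p6 → p6
  read 'b': p6 → p0
  read 'a': p0 → p3
  read 'b': p3 → p6
  read 'a': p6 → p6
  read 'a': p6 → p6
  read 'b': p6 → p0
  read 'b': p0 → p4
  read 'a': p4 → p2
  end p2, rejected

w3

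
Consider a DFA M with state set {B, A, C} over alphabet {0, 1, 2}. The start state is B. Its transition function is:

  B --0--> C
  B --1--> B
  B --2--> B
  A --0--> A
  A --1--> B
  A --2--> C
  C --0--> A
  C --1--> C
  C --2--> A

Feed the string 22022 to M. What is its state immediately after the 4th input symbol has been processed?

A

start at B
read '2': B → B
read '2': B → B
read '0': B → C
read '2': C → A
After 4 symbols: A.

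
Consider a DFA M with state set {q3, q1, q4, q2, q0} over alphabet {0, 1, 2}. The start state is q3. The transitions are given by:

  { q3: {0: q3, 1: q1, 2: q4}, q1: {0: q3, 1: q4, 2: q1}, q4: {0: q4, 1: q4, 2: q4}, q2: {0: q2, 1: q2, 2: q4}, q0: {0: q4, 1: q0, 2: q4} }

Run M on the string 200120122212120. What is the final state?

q3 → q4 → q4 → q4 → q4 → q4 → q4 → q4 → q4 → q4 → q4 → q4 → q4 → q4 → q4 → q4

q4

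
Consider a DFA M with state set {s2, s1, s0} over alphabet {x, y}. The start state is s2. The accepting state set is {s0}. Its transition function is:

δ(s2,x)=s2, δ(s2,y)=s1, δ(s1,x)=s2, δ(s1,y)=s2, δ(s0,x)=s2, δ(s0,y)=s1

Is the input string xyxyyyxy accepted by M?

s2 → s2 → s1 → s2 → s1 → s2 → s1 → s2 → s1
End state s1 is not accepting.

No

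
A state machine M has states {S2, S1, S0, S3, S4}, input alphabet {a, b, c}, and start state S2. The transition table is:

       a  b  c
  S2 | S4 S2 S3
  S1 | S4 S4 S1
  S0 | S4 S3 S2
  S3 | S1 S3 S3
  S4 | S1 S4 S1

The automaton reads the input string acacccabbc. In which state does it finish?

S1

start at S2
read 'a': S2 → S4
read 'c': S4 → S1
read 'a': S1 → S4
read 'c': S4 → S1
read 'c': S1 → S1
read 'c': S1 → S1
read 'a': S1 → S4
read 'b': S4 → S4
read 'b': S4 → S4
read 'c': S4 → S1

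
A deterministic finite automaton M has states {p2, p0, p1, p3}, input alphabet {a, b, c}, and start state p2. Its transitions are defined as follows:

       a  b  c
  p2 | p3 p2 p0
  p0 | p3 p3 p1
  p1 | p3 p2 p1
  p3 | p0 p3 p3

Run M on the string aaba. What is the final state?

p0

Trace: p2 -a-> p3 -a-> p0 -b-> p3 -a-> p0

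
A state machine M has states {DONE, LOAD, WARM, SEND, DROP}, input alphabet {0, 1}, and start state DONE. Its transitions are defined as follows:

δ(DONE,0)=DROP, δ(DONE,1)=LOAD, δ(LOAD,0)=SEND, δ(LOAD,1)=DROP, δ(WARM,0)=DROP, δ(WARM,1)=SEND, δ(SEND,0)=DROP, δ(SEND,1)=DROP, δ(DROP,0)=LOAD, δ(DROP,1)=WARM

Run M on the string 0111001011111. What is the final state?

WARM

start at DONE
read '0': DONE → DROP
read '1': DROP → WARM
read '1': WARM → SEND
read '1': SEND → DROP
read '0': DROP → LOAD
read '0': LOAD → SEND
read '1': SEND → DROP
read '0': DROP → LOAD
read '1': LOAD → DROP
read '1': DROP → WARM
read '1': WARM → SEND
read '1': SEND → DROP
read '1': DROP → WARM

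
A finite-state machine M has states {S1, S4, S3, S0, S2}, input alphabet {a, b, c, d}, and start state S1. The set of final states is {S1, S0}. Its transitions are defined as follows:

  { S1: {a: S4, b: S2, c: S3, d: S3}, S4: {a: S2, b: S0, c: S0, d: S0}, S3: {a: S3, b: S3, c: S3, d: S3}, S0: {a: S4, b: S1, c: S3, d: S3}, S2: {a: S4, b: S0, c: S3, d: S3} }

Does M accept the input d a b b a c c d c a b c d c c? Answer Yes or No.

S1 → S3 → S3 → S3 → S3 → S3 → S3 → S3 → S3 → S3 → S3 → S3 → S3 → S3 → S3 → S3
End state S3 is not accepting.

No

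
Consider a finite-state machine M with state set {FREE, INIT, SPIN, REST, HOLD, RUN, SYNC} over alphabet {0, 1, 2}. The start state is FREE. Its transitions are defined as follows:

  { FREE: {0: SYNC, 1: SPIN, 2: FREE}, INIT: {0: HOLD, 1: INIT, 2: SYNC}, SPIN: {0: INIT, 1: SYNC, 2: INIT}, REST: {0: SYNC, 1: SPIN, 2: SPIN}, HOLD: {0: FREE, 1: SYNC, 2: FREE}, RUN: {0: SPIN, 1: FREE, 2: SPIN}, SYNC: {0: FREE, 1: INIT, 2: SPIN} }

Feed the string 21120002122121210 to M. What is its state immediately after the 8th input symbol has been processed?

FREE

FREE → FREE → SPIN → SYNC → SPIN → INIT → HOLD → FREE → FREE
After 8 symbols: FREE.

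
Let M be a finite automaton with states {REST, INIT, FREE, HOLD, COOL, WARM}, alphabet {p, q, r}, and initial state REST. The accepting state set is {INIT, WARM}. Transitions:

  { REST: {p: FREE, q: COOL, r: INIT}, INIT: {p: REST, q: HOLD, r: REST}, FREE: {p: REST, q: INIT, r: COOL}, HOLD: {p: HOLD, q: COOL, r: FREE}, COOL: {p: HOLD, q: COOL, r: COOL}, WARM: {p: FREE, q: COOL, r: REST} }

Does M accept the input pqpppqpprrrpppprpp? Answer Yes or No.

start at REST
read 'p': REST → FREE
read 'q': FREE → INIT
read 'p': INIT → REST
read 'p': REST → FREE
read 'p': FREE → REST
read 'q': REST → COOL
read 'p': COOL → HOLD
read 'p': HOLD → HOLD
read 'r': HOLD → FREE
read 'r': FREE → COOL
read 'r': COOL → COOL
read 'p': COOL → HOLD
read 'p': HOLD → HOLD
read 'p': HOLD → HOLD
read 'p': HOLD → HOLD
read 'r': HOLD → FREE
read 'p': FREE → REST
read 'p': REST → FREE
End state FREE is not accepting.

No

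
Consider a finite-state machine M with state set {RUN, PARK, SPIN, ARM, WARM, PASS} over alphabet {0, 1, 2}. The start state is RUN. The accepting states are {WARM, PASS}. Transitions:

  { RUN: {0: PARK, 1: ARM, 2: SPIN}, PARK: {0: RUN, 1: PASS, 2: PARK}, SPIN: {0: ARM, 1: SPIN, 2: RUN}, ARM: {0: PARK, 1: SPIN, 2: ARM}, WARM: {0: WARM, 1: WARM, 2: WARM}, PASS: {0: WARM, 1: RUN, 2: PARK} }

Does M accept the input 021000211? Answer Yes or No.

Yes

RUN → PARK → PARK → PASS → WARM → WARM → WARM → WARM → WARM → WARM
End state WARM is accepting.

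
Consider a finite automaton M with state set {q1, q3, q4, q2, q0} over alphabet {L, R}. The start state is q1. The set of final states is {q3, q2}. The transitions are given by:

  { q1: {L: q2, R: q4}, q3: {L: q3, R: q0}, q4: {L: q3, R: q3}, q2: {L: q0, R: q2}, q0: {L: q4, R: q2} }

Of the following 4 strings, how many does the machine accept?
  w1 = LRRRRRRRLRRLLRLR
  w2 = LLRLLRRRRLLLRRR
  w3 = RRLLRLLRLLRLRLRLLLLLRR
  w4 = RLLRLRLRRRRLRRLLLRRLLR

w1:
  start at q1
  read 'L': q1 → q2
  read 'R': q2 → q2
  read 'R': q2 → q2
  read 'R': q2 → q2
  read 'R': q2 → q2
  read 'R': q2 → q2
  read 'R': q2 → q2
  read 'R': q2 → q2
  read 'L': q2 → q0
  read 'R': q0 → q2
  read 'R': q2 → q2
  read 'L': q2 → q0
  read 'L': q0 → q4
  read 'R': q4 → q3
  read 'L': q3 → q3
  read 'R': q3 → q0
  end q0, rejected
w2:
  start at q1
  read 'L': q1 → q2
  read 'L': q2 → q0
  read 'R': q0 → q2
  read 'L': q2 → q0
  read 'L': q0 → q4
  read 'R': q4 → q3
  read 'R': q3 → q0
  read 'R': q0 → q2
  read 'R': q2 → q2
  read 'L': q2 → q0
  read 'L': q0 → q4
  read 'L': q4 → q3
  read 'R': q3 → q0
  read 'R': q0 → q2
  read 'R': q2 → q2
  end q2, accepted
w3:
  start at q1
  read 'R': q1 → q4
  read 'R': q4 → q3
  read 'L': q3 → q3
  read 'L': q3 → q3
  read 'R': q3 → q0
  read 'L': q0 → q4
  read 'L': q4 → q3
  read 'R': q3 → q0
  read 'L': q0 → q4
  read 'L': q4 → q3
  read 'R': q3 → q0
  read 'L': q0 → q4
  read 'R': q4 → q3
  read 'L': q3 → q3
  read 'R': q3 → q0
  read 'L': q0 → q4
  read 'L': q4 → q3
  read 'L': q3 → q3
  read 'L': q3 → q3
  read 'L': q3 → q3
  read 'R': q3 → q0
  read 'R': q0 → q2
  end q2, accepted
w4:
  start at q1
  read 'R': q1 → q4
  read 'L': q4 → q3
  read 'L': q3 → q3
  read 'R': q3 → q0
  read 'L': q0 → q4
  read 'R': q4 → q3
  read 'L': q3 → q3
  read 'R': q3 → q0
  read 'R': q0 → q2
  read 'R': q2 → q2
  read 'R': q2 → q2
  read 'L': q2 → q0
  read 'R': q0 → q2
  read 'R': q2 → q2
  read 'L': q2 → q0
  read 'L': q0 → q4
  read 'L': q4 → q3
  read 'R': q3 → q0
  read 'R': q0 → q2
  read 'L': q2 → q0
  read 'L': q0 → q4
  read 'R': q4 → q3
  end q3, accepted

3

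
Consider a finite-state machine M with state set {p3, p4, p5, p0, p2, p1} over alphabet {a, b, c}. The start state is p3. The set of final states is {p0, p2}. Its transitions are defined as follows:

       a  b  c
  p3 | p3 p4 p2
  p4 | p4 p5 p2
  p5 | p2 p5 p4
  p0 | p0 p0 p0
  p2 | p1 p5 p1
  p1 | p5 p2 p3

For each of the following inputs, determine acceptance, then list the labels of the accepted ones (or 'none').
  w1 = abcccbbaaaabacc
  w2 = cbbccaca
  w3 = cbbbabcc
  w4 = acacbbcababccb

w3

w1: p3 → p3 → p4 → p2 → p1 → p3 → p4 → p5 → p2 → p1 → p5 → p2 → p5 → p2 → p1 → p3  → end p3, rejected
w2: p3 → p2 → p5 → p5 → p4 → p2 → p1 → p3 → p3  → end p3, rejected
w3: p3 → p2 → p5 → p5 → p5 → p2 → p5 → p4 → p2  → end p2, accepted
w4: p3 → p3 → p2 → p1 → p3 → p4 → p5 → p4 → p4 → p5 → p2 → p5 → p4 → p2 → p5  → end p5, rejected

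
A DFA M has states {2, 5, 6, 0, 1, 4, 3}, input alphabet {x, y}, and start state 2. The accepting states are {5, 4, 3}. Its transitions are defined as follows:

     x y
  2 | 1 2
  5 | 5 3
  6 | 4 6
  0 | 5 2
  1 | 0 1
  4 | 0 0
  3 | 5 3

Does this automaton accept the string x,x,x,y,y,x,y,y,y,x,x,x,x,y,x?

Trace: 2 -x-> 1 -x-> 0 -x-> 5 -y-> 3 -y-> 3 -x-> 5 -y-> 3 -y-> 3 -y-> 3 -x-> 5 -x-> 5 -x-> 5 -x-> 5 -y-> 3 -x-> 5
End state 5 is accepting.

Yes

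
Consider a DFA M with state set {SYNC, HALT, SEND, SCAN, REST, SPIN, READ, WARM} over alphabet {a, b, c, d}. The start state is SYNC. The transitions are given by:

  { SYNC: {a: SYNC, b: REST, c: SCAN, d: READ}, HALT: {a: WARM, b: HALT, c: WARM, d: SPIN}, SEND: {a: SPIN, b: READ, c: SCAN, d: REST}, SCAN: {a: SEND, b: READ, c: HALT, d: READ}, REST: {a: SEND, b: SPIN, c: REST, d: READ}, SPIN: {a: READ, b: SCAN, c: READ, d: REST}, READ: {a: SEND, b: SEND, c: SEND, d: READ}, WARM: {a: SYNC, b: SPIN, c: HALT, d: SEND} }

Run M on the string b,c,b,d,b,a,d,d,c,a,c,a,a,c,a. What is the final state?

SEND

start at SYNC
read 'b': SYNC → REST
read 'c': REST → REST
read 'b': REST → SPIN
read 'd': SPIN → REST
read 'b': REST → SPIN
read 'a': SPIN → READ
read 'd': READ → READ
read 'd': READ → READ
read 'c': READ → SEND
read 'a': SEND → SPIN
read 'c': SPIN → READ
read 'a': READ → SEND
read 'a': SEND → SPIN
read 'c': SPIN → READ
read 'a': READ → SEND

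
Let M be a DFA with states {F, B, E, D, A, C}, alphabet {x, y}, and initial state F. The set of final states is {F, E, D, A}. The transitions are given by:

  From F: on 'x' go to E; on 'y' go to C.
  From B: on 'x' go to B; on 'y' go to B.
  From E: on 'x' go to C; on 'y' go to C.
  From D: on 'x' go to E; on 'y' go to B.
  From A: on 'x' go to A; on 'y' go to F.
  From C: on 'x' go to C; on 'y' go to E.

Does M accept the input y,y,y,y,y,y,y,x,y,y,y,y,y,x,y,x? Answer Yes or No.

F → C → E → C → E → C → E → C → C → E → C → E → C → E → C → E → C
End state C is not accepting.

No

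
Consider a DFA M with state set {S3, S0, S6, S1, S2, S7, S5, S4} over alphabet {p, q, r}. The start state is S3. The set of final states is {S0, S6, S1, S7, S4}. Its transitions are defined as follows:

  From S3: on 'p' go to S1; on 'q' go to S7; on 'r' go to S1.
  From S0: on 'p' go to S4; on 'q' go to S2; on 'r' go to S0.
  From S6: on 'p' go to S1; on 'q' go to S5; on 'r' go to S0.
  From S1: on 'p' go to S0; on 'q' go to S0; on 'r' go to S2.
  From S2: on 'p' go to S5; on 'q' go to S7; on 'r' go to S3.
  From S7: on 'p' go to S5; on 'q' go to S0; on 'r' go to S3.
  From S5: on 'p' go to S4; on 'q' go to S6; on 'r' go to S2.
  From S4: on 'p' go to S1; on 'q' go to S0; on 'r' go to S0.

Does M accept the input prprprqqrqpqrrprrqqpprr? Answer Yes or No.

Trace: S3 -p-> S1 -r-> S2 -p-> S5 -r-> S2 -p-> S5 -r-> S2 -q-> S7 -q-> S0 -r-> S0 -q-> S2 -p-> S5 -q-> S6 -r-> S0 -r-> S0 -p-> S4 -r-> S0 -r-> S0 -q-> S2 -q-> S7 -p-> S5 -p-> S4 -r-> S0 -r-> S0
End state S0 is accepting.

Yes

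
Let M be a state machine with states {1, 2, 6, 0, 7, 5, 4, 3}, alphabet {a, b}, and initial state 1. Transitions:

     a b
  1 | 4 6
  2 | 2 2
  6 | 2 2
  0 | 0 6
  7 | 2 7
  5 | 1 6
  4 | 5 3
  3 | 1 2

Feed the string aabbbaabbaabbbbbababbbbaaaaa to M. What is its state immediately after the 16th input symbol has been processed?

2

1 → 4 → 5 → 6 → 2 → 2 → 2 → 2 → 2 → 2 → 2 → 2 → 2 → 2 → 2 → 2 → 2
After 16 symbols: 2.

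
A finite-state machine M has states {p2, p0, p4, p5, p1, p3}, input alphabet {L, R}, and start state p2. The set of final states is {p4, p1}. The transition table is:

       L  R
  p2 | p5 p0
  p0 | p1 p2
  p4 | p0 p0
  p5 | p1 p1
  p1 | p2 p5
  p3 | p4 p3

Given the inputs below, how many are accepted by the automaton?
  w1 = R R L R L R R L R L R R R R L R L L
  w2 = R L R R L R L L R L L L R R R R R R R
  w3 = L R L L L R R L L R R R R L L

1

w1: Trace: p2 -R-> p0 -R-> p2 -L-> p5 -R-> p1 -L-> p2 -R-> p0 -R-> p2 -L-> p5 -R-> p1 -L-> p2 -R-> p0 -R-> p2 -R-> p0 -R-> p2 -L-> p5 -R-> p1 -L-> p2 -L-> p5  → end p5, rejected
w2: Trace: p2 -R-> p0 -L-> p1 -R-> p5 -R-> p1 -L-> p2 -R-> p0 -L-> p1 -L-> p2 -R-> p0 -L-> p1 -L-> p2 -L-> p5 -R-> p1 -R-> p5 -R-> p1 -R-> p5 -R-> p1 -R-> p5 -R-> p1  → end p1, accepted
w3: Trace: p2 -L-> p5 -R-> p1 -L-> p2 -L-> p5 -L-> p1 -R-> p5 -R-> p1 -L-> p2 -L-> p5 -R-> p1 -R-> p5 -R-> p1 -R-> p5 -L-> p1 -L-> p2  → end p2, rejected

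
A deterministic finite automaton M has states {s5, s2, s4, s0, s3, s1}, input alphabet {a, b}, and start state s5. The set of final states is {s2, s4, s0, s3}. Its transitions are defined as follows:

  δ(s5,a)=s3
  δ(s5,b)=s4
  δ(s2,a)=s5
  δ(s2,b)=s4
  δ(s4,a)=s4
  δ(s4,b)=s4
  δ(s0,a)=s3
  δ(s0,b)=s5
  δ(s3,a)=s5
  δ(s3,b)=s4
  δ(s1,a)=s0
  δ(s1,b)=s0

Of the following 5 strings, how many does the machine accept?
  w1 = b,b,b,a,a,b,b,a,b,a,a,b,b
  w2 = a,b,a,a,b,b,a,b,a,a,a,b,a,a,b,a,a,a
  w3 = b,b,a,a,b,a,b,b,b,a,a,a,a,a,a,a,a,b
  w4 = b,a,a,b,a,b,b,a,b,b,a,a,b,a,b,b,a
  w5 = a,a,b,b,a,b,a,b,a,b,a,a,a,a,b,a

w1: s5 → s4 → s4 → s4 → s4 → s4 → s4 → s4 → s4 → s4 → s4 → s4 → s4 → s4  → end s4, accepted
w2: s5 → s3 → s4 → s4 → s4 → s4 → s4 → s4 → s4 → s4 → s4 → s4 → s4 → s4 → s4 → s4 → s4 → s4 → s4  → end s4, accepted
w3: s5 → s4 → s4 → s4 → s4 → s4 → s4 → s4 → s4 → s4 → s4 → s4 → s4 → s4 → s4 → s4 → s4 → s4 → s4  → end s4, accepted
w4: s5 → s4 → s4 → s4 → s4 → s4 → s4 → s4 → s4 → s4 → s4 → s4 → s4 → s4 → s4 → s4 → s4 → s4  → end s4, accepted
w5: s5 → s3 → s5 → s4 → s4 → s4 → s4 → s4 → s4 → s4 → s4 → s4 → s4 → s4 → s4 → s4 → s4  → end s4, accepted

5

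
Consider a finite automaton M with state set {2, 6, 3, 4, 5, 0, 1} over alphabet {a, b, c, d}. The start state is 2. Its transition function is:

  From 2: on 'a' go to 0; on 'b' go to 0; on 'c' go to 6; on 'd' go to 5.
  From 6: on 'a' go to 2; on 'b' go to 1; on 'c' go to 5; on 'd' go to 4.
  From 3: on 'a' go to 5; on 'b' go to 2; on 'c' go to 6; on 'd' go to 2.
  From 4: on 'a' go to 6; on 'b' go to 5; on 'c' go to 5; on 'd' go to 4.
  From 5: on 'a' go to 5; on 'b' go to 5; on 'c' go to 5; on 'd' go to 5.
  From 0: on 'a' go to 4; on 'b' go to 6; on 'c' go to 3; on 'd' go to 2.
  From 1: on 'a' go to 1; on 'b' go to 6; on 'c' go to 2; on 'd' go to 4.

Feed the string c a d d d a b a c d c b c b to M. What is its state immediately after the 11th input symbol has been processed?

2 → 6 → 2 → 5 → 5 → 5 → 5 → 5 → 5 → 5 → 5 → 5
After 11 symbols: 5.

5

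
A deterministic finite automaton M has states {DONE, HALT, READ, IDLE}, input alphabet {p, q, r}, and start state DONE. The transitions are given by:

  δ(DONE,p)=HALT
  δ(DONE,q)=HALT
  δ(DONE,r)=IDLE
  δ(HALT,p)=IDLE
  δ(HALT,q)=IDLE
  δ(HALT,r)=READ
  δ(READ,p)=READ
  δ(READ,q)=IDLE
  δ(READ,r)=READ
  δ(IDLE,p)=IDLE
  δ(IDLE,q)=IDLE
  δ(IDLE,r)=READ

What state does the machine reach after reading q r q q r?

READ

Trace: DONE -q-> HALT -r-> READ -q-> IDLE -q-> IDLE -r-> READ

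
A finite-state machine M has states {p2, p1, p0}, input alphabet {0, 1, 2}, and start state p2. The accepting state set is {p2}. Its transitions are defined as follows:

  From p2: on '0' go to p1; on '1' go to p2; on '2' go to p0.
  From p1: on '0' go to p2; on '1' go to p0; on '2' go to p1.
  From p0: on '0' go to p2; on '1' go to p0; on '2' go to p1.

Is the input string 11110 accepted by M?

No

start at p2
read '1': p2 → p2
read '1': p2 → p2
read '1': p2 → p2
read '1': p2 → p2
read '0': p2 → p1
End state p1 is not accepting.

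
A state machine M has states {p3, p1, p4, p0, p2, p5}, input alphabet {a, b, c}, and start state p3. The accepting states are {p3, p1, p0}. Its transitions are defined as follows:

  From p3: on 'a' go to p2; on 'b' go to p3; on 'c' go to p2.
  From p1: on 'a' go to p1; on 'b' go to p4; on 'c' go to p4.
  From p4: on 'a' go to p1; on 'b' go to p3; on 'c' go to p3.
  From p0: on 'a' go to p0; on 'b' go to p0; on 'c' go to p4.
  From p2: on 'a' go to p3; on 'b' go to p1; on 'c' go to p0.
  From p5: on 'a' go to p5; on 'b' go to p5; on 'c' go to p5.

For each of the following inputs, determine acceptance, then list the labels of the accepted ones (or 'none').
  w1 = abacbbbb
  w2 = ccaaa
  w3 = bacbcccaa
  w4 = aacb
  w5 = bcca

w1:
  start at p3
  read 'a': p3 → p2
  read 'b': p2 → p1
  read 'a': p1 → p1
  read 'c': p1 → p4
  read 'b': p4 → p3
  read 'b': p3 → p3
  read 'b': p3 → p3
  read 'b': p3 → p3
  end p3, accepted
w2:
  start at p3
  read 'c': p3 → p2
  read 'c': p2 → p0
  read 'a': p0 → p0
  read 'a': p0 → p0
  read 'a': p0 → p0
  end p0, accepted
w3:
  start at p3
  read 'b': p3 → p3
  read 'a': p3 → p2
  read 'c': p2 → p0
  read 'b': p0 → p0
  read 'c': p0 → p4
  read 'c': p4 → p3
  read 'c': p3 → p2
  read 'a': p2 → p3
  read 'a': p3 → p2
  end p2, rejected
w4:
  start at p3
  read 'a': p3 → p2
  read 'a': p2 → p3
  read 'c': p3 → p2
  read 'b': p2 → p1
  end p1, accepted
w5:
  start at p3
  read 'b': p3 → p3
  read 'c': p3 → p2
  read 'c': p2 → p0
  read 'a': p0 → p0
  end p0, accepted

w1, w2, w4, w5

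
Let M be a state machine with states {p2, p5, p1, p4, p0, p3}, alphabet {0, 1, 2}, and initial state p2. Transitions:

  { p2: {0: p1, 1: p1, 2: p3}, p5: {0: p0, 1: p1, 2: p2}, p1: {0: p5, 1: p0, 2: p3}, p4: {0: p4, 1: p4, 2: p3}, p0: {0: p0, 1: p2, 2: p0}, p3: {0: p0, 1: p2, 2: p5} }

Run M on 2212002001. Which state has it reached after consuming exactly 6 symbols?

Trace: p2 -2-> p3 -2-> p5 -1-> p1 -2-> p3 -0-> p0 -0-> p0
After 6 symbols: p0.

p0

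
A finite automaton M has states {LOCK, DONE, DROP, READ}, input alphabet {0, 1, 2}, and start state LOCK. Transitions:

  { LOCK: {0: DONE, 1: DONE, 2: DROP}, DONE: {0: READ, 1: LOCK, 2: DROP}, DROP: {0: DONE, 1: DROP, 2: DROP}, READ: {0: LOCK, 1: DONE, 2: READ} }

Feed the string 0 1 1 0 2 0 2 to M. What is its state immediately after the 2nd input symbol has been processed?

Trace: LOCK -0-> DONE -1-> LOCK
After 2 symbols: LOCK.

LOCK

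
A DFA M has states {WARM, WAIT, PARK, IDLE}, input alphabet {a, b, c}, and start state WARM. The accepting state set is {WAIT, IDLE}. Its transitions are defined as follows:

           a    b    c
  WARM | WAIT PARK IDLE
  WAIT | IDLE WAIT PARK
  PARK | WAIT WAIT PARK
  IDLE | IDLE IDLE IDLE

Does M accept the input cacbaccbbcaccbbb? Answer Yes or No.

start at WARM
read 'c': WARM → IDLE
read 'a': IDLE → IDLE
read 'c': IDLE → IDLE
read 'b': IDLE → IDLE
read 'a': IDLE → IDLE
read 'c': IDLE → IDLE
read 'c': IDLE → IDLE
read 'b': IDLE → IDLE
read 'b': IDLE → IDLE
read 'c': IDLE → IDLE
read 'a': IDLE → IDLE
read 'c': IDLE → IDLE
read 'c': IDLE → IDLE
read 'b': IDLE → IDLE
read 'b': IDLE → IDLE
read 'b': IDLE → IDLE
End state IDLE is accepting.

Yes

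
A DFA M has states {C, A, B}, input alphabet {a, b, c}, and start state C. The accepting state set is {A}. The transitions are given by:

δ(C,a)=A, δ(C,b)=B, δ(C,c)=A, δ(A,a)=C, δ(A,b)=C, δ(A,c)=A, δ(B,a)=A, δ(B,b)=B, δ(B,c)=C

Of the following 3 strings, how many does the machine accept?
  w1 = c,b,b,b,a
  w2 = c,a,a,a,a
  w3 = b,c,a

w1: Trace: C -c-> A -b-> C -b-> B -b-> B -a-> A  → end A, accepted
w2: Trace: C -c-> A -a-> C -a-> A -a-> C -a-> A  → end A, accepted
w3: Trace: C -b-> B -c-> C -a-> A  → end A, accepted

3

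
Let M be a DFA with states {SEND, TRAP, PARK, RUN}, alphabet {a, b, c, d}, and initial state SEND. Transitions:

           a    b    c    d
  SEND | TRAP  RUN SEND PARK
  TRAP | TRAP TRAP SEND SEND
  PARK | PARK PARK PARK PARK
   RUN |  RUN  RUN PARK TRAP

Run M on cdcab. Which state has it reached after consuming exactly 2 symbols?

Trace: SEND -c-> SEND -d-> PARK
After 2 symbols: PARK.

PARK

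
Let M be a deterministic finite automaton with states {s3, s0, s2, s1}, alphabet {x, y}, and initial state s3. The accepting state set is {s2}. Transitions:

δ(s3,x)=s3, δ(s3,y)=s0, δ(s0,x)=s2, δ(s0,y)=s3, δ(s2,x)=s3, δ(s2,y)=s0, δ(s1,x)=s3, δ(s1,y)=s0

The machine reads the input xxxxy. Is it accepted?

start at s3
read 'x': s3 → s3
read 'x': s3 → s3
read 'x': s3 → s3
read 'x': s3 → s3
read 'y': s3 → s0
End state s0 is not accepting.

No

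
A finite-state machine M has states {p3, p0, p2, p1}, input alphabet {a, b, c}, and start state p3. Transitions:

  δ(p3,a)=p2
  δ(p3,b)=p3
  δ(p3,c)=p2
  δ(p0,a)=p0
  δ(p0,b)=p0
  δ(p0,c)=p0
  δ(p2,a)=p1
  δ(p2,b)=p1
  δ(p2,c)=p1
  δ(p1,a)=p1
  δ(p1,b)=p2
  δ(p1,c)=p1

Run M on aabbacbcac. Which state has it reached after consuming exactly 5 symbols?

p1

p3 → p2 → p1 → p2 → p1 → p1
After 5 symbols: p1.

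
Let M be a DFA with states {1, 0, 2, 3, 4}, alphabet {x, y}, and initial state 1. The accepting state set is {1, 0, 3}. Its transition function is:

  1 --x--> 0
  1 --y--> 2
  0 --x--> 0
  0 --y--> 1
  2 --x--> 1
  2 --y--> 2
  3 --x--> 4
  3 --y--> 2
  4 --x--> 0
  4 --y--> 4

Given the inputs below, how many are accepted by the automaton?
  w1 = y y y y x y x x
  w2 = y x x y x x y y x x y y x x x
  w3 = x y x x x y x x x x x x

w1: Trace: 1 -y-> 2 -y-> 2 -y-> 2 -y-> 2 -x-> 1 -y-> 2 -x-> 1 -x-> 0  → end 0, accepted
w2: Trace: 1 -y-> 2 -x-> 1 -x-> 0 -y-> 1 -x-> 0 -x-> 0 -y-> 1 -y-> 2 -x-> 1 -x-> 0 -y-> 1 -y-> 2 -x-> 1 -x-> 0 -x-> 0  → end 0, accepted
w3: Trace: 1 -x-> 0 -y-> 1 -x-> 0 -x-> 0 -x-> 0 -y-> 1 -x-> 0 -x-> 0 -x-> 0 -x-> 0 -x-> 0 -x-> 0  → end 0, accepted

3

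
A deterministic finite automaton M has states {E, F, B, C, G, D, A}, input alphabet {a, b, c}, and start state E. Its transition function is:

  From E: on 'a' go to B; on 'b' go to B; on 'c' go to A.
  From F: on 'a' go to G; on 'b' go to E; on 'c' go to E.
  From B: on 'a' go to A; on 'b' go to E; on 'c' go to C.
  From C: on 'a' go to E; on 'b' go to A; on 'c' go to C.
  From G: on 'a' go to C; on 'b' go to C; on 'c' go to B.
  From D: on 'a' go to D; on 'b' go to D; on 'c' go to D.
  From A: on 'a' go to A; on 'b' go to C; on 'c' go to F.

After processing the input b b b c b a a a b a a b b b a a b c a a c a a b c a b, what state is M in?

C

start at E
read 'b': E → B
read 'b': B → E
read 'b': E → B
read 'c': B → C
read 'b': C → A
read 'a': A → A
read 'a': A → A
read 'a': A → A
read 'b': A → C
read 'a': C → E
read 'a': E → B
read 'b': B → E
read 'b': E → B
read 'b': B → E
read 'a': E → B
read 'a': B → A
read 'b': A → C
read 'c': C → C
read 'a': C → E
read 'a': E → B
read 'c': B → C
read 'a': C → E
read 'a': E → B
read 'b': B → E
read 'c': E → A
read 'a': A → A
read 'b': A → C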